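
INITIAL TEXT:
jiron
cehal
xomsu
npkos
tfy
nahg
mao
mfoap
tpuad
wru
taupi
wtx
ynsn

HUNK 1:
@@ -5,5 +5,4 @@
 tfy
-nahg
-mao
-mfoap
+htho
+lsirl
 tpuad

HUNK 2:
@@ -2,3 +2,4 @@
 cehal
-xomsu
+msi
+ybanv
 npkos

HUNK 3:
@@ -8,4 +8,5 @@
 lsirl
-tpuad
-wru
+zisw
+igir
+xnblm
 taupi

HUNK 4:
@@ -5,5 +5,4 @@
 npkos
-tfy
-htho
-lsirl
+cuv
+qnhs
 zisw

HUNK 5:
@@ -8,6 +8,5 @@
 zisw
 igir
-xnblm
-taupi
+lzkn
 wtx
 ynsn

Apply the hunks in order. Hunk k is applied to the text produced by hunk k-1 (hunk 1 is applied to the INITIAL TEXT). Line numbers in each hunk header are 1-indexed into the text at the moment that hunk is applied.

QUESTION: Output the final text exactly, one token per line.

Hunk 1: at line 5 remove [nahg,mao,mfoap] add [htho,lsirl] -> 12 lines: jiron cehal xomsu npkos tfy htho lsirl tpuad wru taupi wtx ynsn
Hunk 2: at line 2 remove [xomsu] add [msi,ybanv] -> 13 lines: jiron cehal msi ybanv npkos tfy htho lsirl tpuad wru taupi wtx ynsn
Hunk 3: at line 8 remove [tpuad,wru] add [zisw,igir,xnblm] -> 14 lines: jiron cehal msi ybanv npkos tfy htho lsirl zisw igir xnblm taupi wtx ynsn
Hunk 4: at line 5 remove [tfy,htho,lsirl] add [cuv,qnhs] -> 13 lines: jiron cehal msi ybanv npkos cuv qnhs zisw igir xnblm taupi wtx ynsn
Hunk 5: at line 8 remove [xnblm,taupi] add [lzkn] -> 12 lines: jiron cehal msi ybanv npkos cuv qnhs zisw igir lzkn wtx ynsn

Answer: jiron
cehal
msi
ybanv
npkos
cuv
qnhs
zisw
igir
lzkn
wtx
ynsn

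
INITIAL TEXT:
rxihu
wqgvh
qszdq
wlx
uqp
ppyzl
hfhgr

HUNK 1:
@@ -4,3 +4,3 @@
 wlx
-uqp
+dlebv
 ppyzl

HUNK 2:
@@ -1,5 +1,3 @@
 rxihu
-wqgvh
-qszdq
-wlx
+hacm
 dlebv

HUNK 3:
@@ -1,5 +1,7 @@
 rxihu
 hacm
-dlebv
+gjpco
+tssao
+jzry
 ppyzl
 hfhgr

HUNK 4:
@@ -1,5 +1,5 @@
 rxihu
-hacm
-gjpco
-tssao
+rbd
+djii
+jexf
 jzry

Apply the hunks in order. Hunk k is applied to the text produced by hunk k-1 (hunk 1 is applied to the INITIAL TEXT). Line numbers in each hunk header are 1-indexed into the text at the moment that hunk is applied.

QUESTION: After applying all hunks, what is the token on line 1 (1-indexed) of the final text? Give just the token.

Answer: rxihu

Derivation:
Hunk 1: at line 4 remove [uqp] add [dlebv] -> 7 lines: rxihu wqgvh qszdq wlx dlebv ppyzl hfhgr
Hunk 2: at line 1 remove [wqgvh,qszdq,wlx] add [hacm] -> 5 lines: rxihu hacm dlebv ppyzl hfhgr
Hunk 3: at line 1 remove [dlebv] add [gjpco,tssao,jzry] -> 7 lines: rxihu hacm gjpco tssao jzry ppyzl hfhgr
Hunk 4: at line 1 remove [hacm,gjpco,tssao] add [rbd,djii,jexf] -> 7 lines: rxihu rbd djii jexf jzry ppyzl hfhgr
Final line 1: rxihu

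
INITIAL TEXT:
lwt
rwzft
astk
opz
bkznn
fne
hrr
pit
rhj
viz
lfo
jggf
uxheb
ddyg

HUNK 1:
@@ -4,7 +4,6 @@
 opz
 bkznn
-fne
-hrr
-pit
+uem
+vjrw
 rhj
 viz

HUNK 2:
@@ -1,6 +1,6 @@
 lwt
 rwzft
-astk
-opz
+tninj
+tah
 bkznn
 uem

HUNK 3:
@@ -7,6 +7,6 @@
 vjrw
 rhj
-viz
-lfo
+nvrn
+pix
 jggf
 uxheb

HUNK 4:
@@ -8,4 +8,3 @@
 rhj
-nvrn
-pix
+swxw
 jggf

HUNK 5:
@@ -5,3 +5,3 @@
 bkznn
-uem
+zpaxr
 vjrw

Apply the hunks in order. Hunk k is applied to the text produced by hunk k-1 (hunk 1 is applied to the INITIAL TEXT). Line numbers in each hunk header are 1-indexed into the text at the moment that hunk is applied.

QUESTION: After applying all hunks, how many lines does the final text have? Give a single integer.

Hunk 1: at line 4 remove [fne,hrr,pit] add [uem,vjrw] -> 13 lines: lwt rwzft astk opz bkznn uem vjrw rhj viz lfo jggf uxheb ddyg
Hunk 2: at line 1 remove [astk,opz] add [tninj,tah] -> 13 lines: lwt rwzft tninj tah bkznn uem vjrw rhj viz lfo jggf uxheb ddyg
Hunk 3: at line 7 remove [viz,lfo] add [nvrn,pix] -> 13 lines: lwt rwzft tninj tah bkznn uem vjrw rhj nvrn pix jggf uxheb ddyg
Hunk 4: at line 8 remove [nvrn,pix] add [swxw] -> 12 lines: lwt rwzft tninj tah bkznn uem vjrw rhj swxw jggf uxheb ddyg
Hunk 5: at line 5 remove [uem] add [zpaxr] -> 12 lines: lwt rwzft tninj tah bkznn zpaxr vjrw rhj swxw jggf uxheb ddyg
Final line count: 12

Answer: 12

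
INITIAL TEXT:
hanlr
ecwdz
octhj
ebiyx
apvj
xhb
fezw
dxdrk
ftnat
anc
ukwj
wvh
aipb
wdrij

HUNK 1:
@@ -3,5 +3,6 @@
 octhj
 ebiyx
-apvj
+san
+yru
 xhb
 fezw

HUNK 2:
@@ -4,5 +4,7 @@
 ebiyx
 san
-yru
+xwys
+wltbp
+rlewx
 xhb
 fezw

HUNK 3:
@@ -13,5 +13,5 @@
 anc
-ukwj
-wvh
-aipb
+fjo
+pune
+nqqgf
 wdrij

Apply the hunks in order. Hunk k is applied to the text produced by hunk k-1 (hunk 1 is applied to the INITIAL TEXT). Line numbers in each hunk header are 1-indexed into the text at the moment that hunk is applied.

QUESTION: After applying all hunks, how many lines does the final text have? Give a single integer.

Hunk 1: at line 3 remove [apvj] add [san,yru] -> 15 lines: hanlr ecwdz octhj ebiyx san yru xhb fezw dxdrk ftnat anc ukwj wvh aipb wdrij
Hunk 2: at line 4 remove [yru] add [xwys,wltbp,rlewx] -> 17 lines: hanlr ecwdz octhj ebiyx san xwys wltbp rlewx xhb fezw dxdrk ftnat anc ukwj wvh aipb wdrij
Hunk 3: at line 13 remove [ukwj,wvh,aipb] add [fjo,pune,nqqgf] -> 17 lines: hanlr ecwdz octhj ebiyx san xwys wltbp rlewx xhb fezw dxdrk ftnat anc fjo pune nqqgf wdrij
Final line count: 17

Answer: 17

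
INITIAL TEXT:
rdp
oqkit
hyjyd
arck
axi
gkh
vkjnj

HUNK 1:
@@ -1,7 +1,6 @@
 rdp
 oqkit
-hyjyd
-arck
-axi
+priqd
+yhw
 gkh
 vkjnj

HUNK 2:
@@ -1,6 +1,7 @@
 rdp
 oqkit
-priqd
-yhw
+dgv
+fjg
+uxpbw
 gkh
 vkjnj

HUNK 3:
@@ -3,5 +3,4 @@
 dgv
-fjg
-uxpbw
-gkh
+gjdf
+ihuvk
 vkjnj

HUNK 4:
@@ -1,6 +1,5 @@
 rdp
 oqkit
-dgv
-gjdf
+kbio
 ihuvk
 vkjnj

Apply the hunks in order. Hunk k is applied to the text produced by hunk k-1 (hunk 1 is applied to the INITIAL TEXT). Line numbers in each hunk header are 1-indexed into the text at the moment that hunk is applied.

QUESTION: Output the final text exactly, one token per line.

Hunk 1: at line 1 remove [hyjyd,arck,axi] add [priqd,yhw] -> 6 lines: rdp oqkit priqd yhw gkh vkjnj
Hunk 2: at line 1 remove [priqd,yhw] add [dgv,fjg,uxpbw] -> 7 lines: rdp oqkit dgv fjg uxpbw gkh vkjnj
Hunk 3: at line 3 remove [fjg,uxpbw,gkh] add [gjdf,ihuvk] -> 6 lines: rdp oqkit dgv gjdf ihuvk vkjnj
Hunk 4: at line 1 remove [dgv,gjdf] add [kbio] -> 5 lines: rdp oqkit kbio ihuvk vkjnj

Answer: rdp
oqkit
kbio
ihuvk
vkjnj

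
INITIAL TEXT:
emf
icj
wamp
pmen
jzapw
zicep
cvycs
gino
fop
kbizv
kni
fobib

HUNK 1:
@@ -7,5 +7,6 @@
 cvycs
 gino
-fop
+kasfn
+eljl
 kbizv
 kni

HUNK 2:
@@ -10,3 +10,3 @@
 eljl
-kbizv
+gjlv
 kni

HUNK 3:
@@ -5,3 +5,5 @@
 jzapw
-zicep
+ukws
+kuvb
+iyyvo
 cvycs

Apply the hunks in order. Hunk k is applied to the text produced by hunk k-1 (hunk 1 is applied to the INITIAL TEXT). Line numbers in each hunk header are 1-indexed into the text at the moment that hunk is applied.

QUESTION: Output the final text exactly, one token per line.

Hunk 1: at line 7 remove [fop] add [kasfn,eljl] -> 13 lines: emf icj wamp pmen jzapw zicep cvycs gino kasfn eljl kbizv kni fobib
Hunk 2: at line 10 remove [kbizv] add [gjlv] -> 13 lines: emf icj wamp pmen jzapw zicep cvycs gino kasfn eljl gjlv kni fobib
Hunk 3: at line 5 remove [zicep] add [ukws,kuvb,iyyvo] -> 15 lines: emf icj wamp pmen jzapw ukws kuvb iyyvo cvycs gino kasfn eljl gjlv kni fobib

Answer: emf
icj
wamp
pmen
jzapw
ukws
kuvb
iyyvo
cvycs
gino
kasfn
eljl
gjlv
kni
fobib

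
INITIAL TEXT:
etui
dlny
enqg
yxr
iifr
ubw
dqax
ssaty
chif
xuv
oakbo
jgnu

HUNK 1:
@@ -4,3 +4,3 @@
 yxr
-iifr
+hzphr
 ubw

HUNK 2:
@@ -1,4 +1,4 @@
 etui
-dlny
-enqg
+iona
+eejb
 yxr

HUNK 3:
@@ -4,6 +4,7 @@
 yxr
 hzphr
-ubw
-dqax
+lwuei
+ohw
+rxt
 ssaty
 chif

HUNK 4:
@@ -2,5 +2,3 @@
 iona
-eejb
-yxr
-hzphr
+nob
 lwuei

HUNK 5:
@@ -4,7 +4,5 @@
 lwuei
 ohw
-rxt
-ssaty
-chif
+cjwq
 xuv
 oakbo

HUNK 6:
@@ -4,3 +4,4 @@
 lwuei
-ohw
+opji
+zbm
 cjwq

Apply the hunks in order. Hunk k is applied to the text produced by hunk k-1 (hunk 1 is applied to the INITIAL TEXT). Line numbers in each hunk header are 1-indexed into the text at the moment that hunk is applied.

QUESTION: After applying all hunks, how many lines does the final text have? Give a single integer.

Hunk 1: at line 4 remove [iifr] add [hzphr] -> 12 lines: etui dlny enqg yxr hzphr ubw dqax ssaty chif xuv oakbo jgnu
Hunk 2: at line 1 remove [dlny,enqg] add [iona,eejb] -> 12 lines: etui iona eejb yxr hzphr ubw dqax ssaty chif xuv oakbo jgnu
Hunk 3: at line 4 remove [ubw,dqax] add [lwuei,ohw,rxt] -> 13 lines: etui iona eejb yxr hzphr lwuei ohw rxt ssaty chif xuv oakbo jgnu
Hunk 4: at line 2 remove [eejb,yxr,hzphr] add [nob] -> 11 lines: etui iona nob lwuei ohw rxt ssaty chif xuv oakbo jgnu
Hunk 5: at line 4 remove [rxt,ssaty,chif] add [cjwq] -> 9 lines: etui iona nob lwuei ohw cjwq xuv oakbo jgnu
Hunk 6: at line 4 remove [ohw] add [opji,zbm] -> 10 lines: etui iona nob lwuei opji zbm cjwq xuv oakbo jgnu
Final line count: 10

Answer: 10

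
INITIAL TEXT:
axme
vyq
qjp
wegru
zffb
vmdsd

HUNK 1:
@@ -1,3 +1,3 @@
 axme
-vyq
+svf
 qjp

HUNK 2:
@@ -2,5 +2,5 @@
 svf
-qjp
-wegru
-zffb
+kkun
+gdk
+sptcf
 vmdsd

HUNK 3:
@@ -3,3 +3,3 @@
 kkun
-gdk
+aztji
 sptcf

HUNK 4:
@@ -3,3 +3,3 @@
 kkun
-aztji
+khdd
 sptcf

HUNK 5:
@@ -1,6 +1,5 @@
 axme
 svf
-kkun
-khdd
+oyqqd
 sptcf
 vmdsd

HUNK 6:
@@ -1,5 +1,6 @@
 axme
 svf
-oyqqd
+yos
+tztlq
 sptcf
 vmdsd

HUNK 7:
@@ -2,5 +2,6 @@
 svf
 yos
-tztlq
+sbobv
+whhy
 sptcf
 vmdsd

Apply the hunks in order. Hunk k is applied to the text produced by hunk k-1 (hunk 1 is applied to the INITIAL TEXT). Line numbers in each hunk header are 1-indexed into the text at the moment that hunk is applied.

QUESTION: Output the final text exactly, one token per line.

Answer: axme
svf
yos
sbobv
whhy
sptcf
vmdsd

Derivation:
Hunk 1: at line 1 remove [vyq] add [svf] -> 6 lines: axme svf qjp wegru zffb vmdsd
Hunk 2: at line 2 remove [qjp,wegru,zffb] add [kkun,gdk,sptcf] -> 6 lines: axme svf kkun gdk sptcf vmdsd
Hunk 3: at line 3 remove [gdk] add [aztji] -> 6 lines: axme svf kkun aztji sptcf vmdsd
Hunk 4: at line 3 remove [aztji] add [khdd] -> 6 lines: axme svf kkun khdd sptcf vmdsd
Hunk 5: at line 1 remove [kkun,khdd] add [oyqqd] -> 5 lines: axme svf oyqqd sptcf vmdsd
Hunk 6: at line 1 remove [oyqqd] add [yos,tztlq] -> 6 lines: axme svf yos tztlq sptcf vmdsd
Hunk 7: at line 2 remove [tztlq] add [sbobv,whhy] -> 7 lines: axme svf yos sbobv whhy sptcf vmdsd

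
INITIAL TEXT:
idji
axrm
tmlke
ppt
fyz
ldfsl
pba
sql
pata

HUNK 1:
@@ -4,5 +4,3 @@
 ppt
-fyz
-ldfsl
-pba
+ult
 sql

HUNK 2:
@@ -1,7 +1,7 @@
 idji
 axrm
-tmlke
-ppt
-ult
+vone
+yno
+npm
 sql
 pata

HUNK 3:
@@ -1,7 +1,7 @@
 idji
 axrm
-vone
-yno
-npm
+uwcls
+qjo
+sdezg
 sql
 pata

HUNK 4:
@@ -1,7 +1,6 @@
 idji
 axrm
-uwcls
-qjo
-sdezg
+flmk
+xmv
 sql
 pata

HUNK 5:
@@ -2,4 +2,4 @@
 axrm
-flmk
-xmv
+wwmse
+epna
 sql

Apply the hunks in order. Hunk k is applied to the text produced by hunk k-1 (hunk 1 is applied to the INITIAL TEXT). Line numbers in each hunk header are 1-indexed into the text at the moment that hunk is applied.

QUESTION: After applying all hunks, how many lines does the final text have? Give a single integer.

Hunk 1: at line 4 remove [fyz,ldfsl,pba] add [ult] -> 7 lines: idji axrm tmlke ppt ult sql pata
Hunk 2: at line 1 remove [tmlke,ppt,ult] add [vone,yno,npm] -> 7 lines: idji axrm vone yno npm sql pata
Hunk 3: at line 1 remove [vone,yno,npm] add [uwcls,qjo,sdezg] -> 7 lines: idji axrm uwcls qjo sdezg sql pata
Hunk 4: at line 1 remove [uwcls,qjo,sdezg] add [flmk,xmv] -> 6 lines: idji axrm flmk xmv sql pata
Hunk 5: at line 2 remove [flmk,xmv] add [wwmse,epna] -> 6 lines: idji axrm wwmse epna sql pata
Final line count: 6

Answer: 6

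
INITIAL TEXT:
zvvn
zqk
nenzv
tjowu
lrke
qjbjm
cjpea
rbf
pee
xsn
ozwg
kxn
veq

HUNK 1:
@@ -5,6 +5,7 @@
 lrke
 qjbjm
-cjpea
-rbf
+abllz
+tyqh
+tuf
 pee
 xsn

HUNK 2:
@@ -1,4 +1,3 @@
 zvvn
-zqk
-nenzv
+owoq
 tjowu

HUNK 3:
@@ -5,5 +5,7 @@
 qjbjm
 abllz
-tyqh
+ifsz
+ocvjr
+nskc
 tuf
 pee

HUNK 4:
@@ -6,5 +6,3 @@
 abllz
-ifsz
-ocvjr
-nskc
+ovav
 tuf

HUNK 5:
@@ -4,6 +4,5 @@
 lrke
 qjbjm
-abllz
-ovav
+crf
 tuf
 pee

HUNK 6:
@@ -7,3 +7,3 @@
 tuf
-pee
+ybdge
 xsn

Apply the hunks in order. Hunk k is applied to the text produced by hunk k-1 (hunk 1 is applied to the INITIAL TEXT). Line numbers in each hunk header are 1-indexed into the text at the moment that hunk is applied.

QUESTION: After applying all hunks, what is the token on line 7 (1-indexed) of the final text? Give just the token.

Hunk 1: at line 5 remove [cjpea,rbf] add [abllz,tyqh,tuf] -> 14 lines: zvvn zqk nenzv tjowu lrke qjbjm abllz tyqh tuf pee xsn ozwg kxn veq
Hunk 2: at line 1 remove [zqk,nenzv] add [owoq] -> 13 lines: zvvn owoq tjowu lrke qjbjm abllz tyqh tuf pee xsn ozwg kxn veq
Hunk 3: at line 5 remove [tyqh] add [ifsz,ocvjr,nskc] -> 15 lines: zvvn owoq tjowu lrke qjbjm abllz ifsz ocvjr nskc tuf pee xsn ozwg kxn veq
Hunk 4: at line 6 remove [ifsz,ocvjr,nskc] add [ovav] -> 13 lines: zvvn owoq tjowu lrke qjbjm abllz ovav tuf pee xsn ozwg kxn veq
Hunk 5: at line 4 remove [abllz,ovav] add [crf] -> 12 lines: zvvn owoq tjowu lrke qjbjm crf tuf pee xsn ozwg kxn veq
Hunk 6: at line 7 remove [pee] add [ybdge] -> 12 lines: zvvn owoq tjowu lrke qjbjm crf tuf ybdge xsn ozwg kxn veq
Final line 7: tuf

Answer: tuf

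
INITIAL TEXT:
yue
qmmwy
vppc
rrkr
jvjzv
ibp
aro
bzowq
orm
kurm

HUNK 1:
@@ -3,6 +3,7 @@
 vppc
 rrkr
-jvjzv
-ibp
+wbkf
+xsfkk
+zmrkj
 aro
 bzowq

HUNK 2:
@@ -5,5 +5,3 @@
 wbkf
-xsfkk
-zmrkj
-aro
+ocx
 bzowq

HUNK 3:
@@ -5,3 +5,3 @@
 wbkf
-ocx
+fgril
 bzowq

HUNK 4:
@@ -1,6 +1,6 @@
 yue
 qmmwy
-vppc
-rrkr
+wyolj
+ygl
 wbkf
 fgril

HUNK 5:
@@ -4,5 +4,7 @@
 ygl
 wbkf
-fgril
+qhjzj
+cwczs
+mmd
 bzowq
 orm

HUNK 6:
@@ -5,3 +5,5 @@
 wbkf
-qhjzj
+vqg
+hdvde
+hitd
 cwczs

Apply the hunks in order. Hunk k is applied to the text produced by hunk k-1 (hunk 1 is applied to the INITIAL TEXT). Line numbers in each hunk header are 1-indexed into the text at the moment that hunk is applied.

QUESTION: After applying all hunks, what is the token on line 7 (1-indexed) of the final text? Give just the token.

Hunk 1: at line 3 remove [jvjzv,ibp] add [wbkf,xsfkk,zmrkj] -> 11 lines: yue qmmwy vppc rrkr wbkf xsfkk zmrkj aro bzowq orm kurm
Hunk 2: at line 5 remove [xsfkk,zmrkj,aro] add [ocx] -> 9 lines: yue qmmwy vppc rrkr wbkf ocx bzowq orm kurm
Hunk 3: at line 5 remove [ocx] add [fgril] -> 9 lines: yue qmmwy vppc rrkr wbkf fgril bzowq orm kurm
Hunk 4: at line 1 remove [vppc,rrkr] add [wyolj,ygl] -> 9 lines: yue qmmwy wyolj ygl wbkf fgril bzowq orm kurm
Hunk 5: at line 4 remove [fgril] add [qhjzj,cwczs,mmd] -> 11 lines: yue qmmwy wyolj ygl wbkf qhjzj cwczs mmd bzowq orm kurm
Hunk 6: at line 5 remove [qhjzj] add [vqg,hdvde,hitd] -> 13 lines: yue qmmwy wyolj ygl wbkf vqg hdvde hitd cwczs mmd bzowq orm kurm
Final line 7: hdvde

Answer: hdvde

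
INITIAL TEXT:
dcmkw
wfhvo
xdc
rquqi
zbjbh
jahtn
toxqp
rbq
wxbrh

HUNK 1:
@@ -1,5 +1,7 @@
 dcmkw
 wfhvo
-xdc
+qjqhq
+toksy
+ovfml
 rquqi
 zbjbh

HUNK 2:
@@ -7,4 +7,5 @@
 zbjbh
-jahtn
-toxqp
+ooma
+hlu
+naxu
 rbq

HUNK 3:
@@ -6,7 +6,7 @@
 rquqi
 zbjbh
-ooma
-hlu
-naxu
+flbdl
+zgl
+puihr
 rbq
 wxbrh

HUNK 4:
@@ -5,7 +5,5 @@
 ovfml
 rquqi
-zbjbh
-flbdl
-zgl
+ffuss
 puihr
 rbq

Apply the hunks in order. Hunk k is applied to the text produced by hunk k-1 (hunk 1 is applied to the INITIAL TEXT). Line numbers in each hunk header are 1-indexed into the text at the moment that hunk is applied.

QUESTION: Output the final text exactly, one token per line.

Hunk 1: at line 1 remove [xdc] add [qjqhq,toksy,ovfml] -> 11 lines: dcmkw wfhvo qjqhq toksy ovfml rquqi zbjbh jahtn toxqp rbq wxbrh
Hunk 2: at line 7 remove [jahtn,toxqp] add [ooma,hlu,naxu] -> 12 lines: dcmkw wfhvo qjqhq toksy ovfml rquqi zbjbh ooma hlu naxu rbq wxbrh
Hunk 3: at line 6 remove [ooma,hlu,naxu] add [flbdl,zgl,puihr] -> 12 lines: dcmkw wfhvo qjqhq toksy ovfml rquqi zbjbh flbdl zgl puihr rbq wxbrh
Hunk 4: at line 5 remove [zbjbh,flbdl,zgl] add [ffuss] -> 10 lines: dcmkw wfhvo qjqhq toksy ovfml rquqi ffuss puihr rbq wxbrh

Answer: dcmkw
wfhvo
qjqhq
toksy
ovfml
rquqi
ffuss
puihr
rbq
wxbrh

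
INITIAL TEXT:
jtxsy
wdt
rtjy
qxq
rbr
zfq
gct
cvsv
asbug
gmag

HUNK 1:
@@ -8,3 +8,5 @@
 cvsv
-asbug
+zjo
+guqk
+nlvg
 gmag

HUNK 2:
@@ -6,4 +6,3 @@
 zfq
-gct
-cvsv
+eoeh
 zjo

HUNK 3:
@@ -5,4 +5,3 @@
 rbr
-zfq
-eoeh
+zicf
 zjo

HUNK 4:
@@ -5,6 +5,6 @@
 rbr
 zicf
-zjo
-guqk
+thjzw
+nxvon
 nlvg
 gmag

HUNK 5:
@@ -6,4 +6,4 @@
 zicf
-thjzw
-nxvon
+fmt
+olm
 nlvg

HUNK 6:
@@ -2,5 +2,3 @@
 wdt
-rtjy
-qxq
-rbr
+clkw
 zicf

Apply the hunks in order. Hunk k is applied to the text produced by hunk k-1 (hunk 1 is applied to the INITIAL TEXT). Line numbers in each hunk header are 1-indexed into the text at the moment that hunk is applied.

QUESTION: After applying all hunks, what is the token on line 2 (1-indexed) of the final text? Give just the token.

Hunk 1: at line 8 remove [asbug] add [zjo,guqk,nlvg] -> 12 lines: jtxsy wdt rtjy qxq rbr zfq gct cvsv zjo guqk nlvg gmag
Hunk 2: at line 6 remove [gct,cvsv] add [eoeh] -> 11 lines: jtxsy wdt rtjy qxq rbr zfq eoeh zjo guqk nlvg gmag
Hunk 3: at line 5 remove [zfq,eoeh] add [zicf] -> 10 lines: jtxsy wdt rtjy qxq rbr zicf zjo guqk nlvg gmag
Hunk 4: at line 5 remove [zjo,guqk] add [thjzw,nxvon] -> 10 lines: jtxsy wdt rtjy qxq rbr zicf thjzw nxvon nlvg gmag
Hunk 5: at line 6 remove [thjzw,nxvon] add [fmt,olm] -> 10 lines: jtxsy wdt rtjy qxq rbr zicf fmt olm nlvg gmag
Hunk 6: at line 2 remove [rtjy,qxq,rbr] add [clkw] -> 8 lines: jtxsy wdt clkw zicf fmt olm nlvg gmag
Final line 2: wdt

Answer: wdt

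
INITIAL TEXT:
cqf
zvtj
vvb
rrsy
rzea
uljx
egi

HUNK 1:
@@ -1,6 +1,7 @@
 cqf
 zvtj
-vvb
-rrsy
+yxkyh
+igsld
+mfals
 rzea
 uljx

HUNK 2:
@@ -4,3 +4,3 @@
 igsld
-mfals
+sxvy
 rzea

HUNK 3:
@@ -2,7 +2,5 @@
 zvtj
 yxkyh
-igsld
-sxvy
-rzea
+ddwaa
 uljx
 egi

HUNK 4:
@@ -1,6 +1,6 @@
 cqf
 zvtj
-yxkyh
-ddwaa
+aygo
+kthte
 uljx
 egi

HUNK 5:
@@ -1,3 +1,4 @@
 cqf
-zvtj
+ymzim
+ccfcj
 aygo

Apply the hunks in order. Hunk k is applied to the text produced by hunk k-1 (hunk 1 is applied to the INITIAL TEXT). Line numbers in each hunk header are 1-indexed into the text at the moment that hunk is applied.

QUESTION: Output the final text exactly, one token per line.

Hunk 1: at line 1 remove [vvb,rrsy] add [yxkyh,igsld,mfals] -> 8 lines: cqf zvtj yxkyh igsld mfals rzea uljx egi
Hunk 2: at line 4 remove [mfals] add [sxvy] -> 8 lines: cqf zvtj yxkyh igsld sxvy rzea uljx egi
Hunk 3: at line 2 remove [igsld,sxvy,rzea] add [ddwaa] -> 6 lines: cqf zvtj yxkyh ddwaa uljx egi
Hunk 4: at line 1 remove [yxkyh,ddwaa] add [aygo,kthte] -> 6 lines: cqf zvtj aygo kthte uljx egi
Hunk 5: at line 1 remove [zvtj] add [ymzim,ccfcj] -> 7 lines: cqf ymzim ccfcj aygo kthte uljx egi

Answer: cqf
ymzim
ccfcj
aygo
kthte
uljx
egi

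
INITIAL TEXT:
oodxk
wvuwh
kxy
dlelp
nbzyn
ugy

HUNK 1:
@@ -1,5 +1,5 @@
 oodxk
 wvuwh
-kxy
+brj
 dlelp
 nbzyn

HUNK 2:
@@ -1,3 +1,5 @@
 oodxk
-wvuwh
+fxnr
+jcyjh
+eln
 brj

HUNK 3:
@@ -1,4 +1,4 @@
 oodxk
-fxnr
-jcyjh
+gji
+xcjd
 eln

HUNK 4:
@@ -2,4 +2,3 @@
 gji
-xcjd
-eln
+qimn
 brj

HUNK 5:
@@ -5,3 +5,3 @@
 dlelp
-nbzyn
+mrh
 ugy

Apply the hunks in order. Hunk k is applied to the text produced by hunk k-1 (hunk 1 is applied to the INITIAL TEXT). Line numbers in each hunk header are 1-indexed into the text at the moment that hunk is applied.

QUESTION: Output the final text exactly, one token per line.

Hunk 1: at line 1 remove [kxy] add [brj] -> 6 lines: oodxk wvuwh brj dlelp nbzyn ugy
Hunk 2: at line 1 remove [wvuwh] add [fxnr,jcyjh,eln] -> 8 lines: oodxk fxnr jcyjh eln brj dlelp nbzyn ugy
Hunk 3: at line 1 remove [fxnr,jcyjh] add [gji,xcjd] -> 8 lines: oodxk gji xcjd eln brj dlelp nbzyn ugy
Hunk 4: at line 2 remove [xcjd,eln] add [qimn] -> 7 lines: oodxk gji qimn brj dlelp nbzyn ugy
Hunk 5: at line 5 remove [nbzyn] add [mrh] -> 7 lines: oodxk gji qimn brj dlelp mrh ugy

Answer: oodxk
gji
qimn
brj
dlelp
mrh
ugy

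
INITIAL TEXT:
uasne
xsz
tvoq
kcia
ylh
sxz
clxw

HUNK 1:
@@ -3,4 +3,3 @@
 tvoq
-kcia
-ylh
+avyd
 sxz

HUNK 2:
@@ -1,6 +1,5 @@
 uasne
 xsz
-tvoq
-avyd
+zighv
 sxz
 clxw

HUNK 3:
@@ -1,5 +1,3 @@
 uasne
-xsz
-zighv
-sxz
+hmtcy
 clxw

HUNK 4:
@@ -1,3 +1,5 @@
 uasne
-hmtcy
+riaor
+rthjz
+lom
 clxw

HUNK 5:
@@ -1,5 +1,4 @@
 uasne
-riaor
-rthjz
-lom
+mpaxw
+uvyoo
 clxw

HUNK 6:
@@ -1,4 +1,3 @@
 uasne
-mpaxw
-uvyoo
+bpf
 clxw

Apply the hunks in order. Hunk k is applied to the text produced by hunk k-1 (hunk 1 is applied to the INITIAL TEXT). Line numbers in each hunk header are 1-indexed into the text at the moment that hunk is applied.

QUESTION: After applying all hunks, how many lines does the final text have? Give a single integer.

Hunk 1: at line 3 remove [kcia,ylh] add [avyd] -> 6 lines: uasne xsz tvoq avyd sxz clxw
Hunk 2: at line 1 remove [tvoq,avyd] add [zighv] -> 5 lines: uasne xsz zighv sxz clxw
Hunk 3: at line 1 remove [xsz,zighv,sxz] add [hmtcy] -> 3 lines: uasne hmtcy clxw
Hunk 4: at line 1 remove [hmtcy] add [riaor,rthjz,lom] -> 5 lines: uasne riaor rthjz lom clxw
Hunk 5: at line 1 remove [riaor,rthjz,lom] add [mpaxw,uvyoo] -> 4 lines: uasne mpaxw uvyoo clxw
Hunk 6: at line 1 remove [mpaxw,uvyoo] add [bpf] -> 3 lines: uasne bpf clxw
Final line count: 3

Answer: 3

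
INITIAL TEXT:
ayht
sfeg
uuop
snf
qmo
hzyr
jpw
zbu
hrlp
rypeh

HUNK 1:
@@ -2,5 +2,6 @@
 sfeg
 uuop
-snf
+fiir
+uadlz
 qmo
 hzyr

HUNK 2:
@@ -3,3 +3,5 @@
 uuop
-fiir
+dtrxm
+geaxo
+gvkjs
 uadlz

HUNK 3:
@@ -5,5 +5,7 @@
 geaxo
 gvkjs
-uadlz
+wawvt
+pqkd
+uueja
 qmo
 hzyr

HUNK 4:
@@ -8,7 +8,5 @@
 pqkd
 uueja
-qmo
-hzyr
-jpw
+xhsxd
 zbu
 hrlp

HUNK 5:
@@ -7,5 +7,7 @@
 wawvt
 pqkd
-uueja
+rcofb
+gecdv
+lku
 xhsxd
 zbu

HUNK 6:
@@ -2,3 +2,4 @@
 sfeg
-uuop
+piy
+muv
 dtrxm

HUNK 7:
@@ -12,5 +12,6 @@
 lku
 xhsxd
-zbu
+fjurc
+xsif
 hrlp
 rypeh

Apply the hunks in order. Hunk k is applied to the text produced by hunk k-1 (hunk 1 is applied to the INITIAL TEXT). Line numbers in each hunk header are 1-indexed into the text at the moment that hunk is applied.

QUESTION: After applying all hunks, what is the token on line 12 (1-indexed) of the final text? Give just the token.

Answer: lku

Derivation:
Hunk 1: at line 2 remove [snf] add [fiir,uadlz] -> 11 lines: ayht sfeg uuop fiir uadlz qmo hzyr jpw zbu hrlp rypeh
Hunk 2: at line 3 remove [fiir] add [dtrxm,geaxo,gvkjs] -> 13 lines: ayht sfeg uuop dtrxm geaxo gvkjs uadlz qmo hzyr jpw zbu hrlp rypeh
Hunk 3: at line 5 remove [uadlz] add [wawvt,pqkd,uueja] -> 15 lines: ayht sfeg uuop dtrxm geaxo gvkjs wawvt pqkd uueja qmo hzyr jpw zbu hrlp rypeh
Hunk 4: at line 8 remove [qmo,hzyr,jpw] add [xhsxd] -> 13 lines: ayht sfeg uuop dtrxm geaxo gvkjs wawvt pqkd uueja xhsxd zbu hrlp rypeh
Hunk 5: at line 7 remove [uueja] add [rcofb,gecdv,lku] -> 15 lines: ayht sfeg uuop dtrxm geaxo gvkjs wawvt pqkd rcofb gecdv lku xhsxd zbu hrlp rypeh
Hunk 6: at line 2 remove [uuop] add [piy,muv] -> 16 lines: ayht sfeg piy muv dtrxm geaxo gvkjs wawvt pqkd rcofb gecdv lku xhsxd zbu hrlp rypeh
Hunk 7: at line 12 remove [zbu] add [fjurc,xsif] -> 17 lines: ayht sfeg piy muv dtrxm geaxo gvkjs wawvt pqkd rcofb gecdv lku xhsxd fjurc xsif hrlp rypeh
Final line 12: lku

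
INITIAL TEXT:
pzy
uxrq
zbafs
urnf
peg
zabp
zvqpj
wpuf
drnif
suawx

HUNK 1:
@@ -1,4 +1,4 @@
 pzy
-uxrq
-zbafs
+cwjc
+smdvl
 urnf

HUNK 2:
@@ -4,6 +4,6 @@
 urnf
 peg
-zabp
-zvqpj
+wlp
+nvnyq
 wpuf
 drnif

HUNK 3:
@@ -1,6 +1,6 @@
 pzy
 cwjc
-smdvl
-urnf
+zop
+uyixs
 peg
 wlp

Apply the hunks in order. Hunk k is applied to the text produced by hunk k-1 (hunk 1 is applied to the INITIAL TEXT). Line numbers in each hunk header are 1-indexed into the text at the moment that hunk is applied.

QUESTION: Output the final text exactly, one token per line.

Answer: pzy
cwjc
zop
uyixs
peg
wlp
nvnyq
wpuf
drnif
suawx

Derivation:
Hunk 1: at line 1 remove [uxrq,zbafs] add [cwjc,smdvl] -> 10 lines: pzy cwjc smdvl urnf peg zabp zvqpj wpuf drnif suawx
Hunk 2: at line 4 remove [zabp,zvqpj] add [wlp,nvnyq] -> 10 lines: pzy cwjc smdvl urnf peg wlp nvnyq wpuf drnif suawx
Hunk 3: at line 1 remove [smdvl,urnf] add [zop,uyixs] -> 10 lines: pzy cwjc zop uyixs peg wlp nvnyq wpuf drnif suawx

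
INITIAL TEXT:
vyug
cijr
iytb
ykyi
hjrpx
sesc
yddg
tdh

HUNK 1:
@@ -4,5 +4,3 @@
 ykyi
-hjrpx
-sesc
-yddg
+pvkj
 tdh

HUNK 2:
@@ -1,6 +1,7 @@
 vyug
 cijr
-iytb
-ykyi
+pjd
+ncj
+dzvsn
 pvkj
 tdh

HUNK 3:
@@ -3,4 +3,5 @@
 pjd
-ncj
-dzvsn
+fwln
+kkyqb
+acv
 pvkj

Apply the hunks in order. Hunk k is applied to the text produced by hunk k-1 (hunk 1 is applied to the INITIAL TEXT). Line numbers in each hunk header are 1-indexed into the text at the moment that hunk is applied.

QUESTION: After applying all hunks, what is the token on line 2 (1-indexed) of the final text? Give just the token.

Hunk 1: at line 4 remove [hjrpx,sesc,yddg] add [pvkj] -> 6 lines: vyug cijr iytb ykyi pvkj tdh
Hunk 2: at line 1 remove [iytb,ykyi] add [pjd,ncj,dzvsn] -> 7 lines: vyug cijr pjd ncj dzvsn pvkj tdh
Hunk 3: at line 3 remove [ncj,dzvsn] add [fwln,kkyqb,acv] -> 8 lines: vyug cijr pjd fwln kkyqb acv pvkj tdh
Final line 2: cijr

Answer: cijr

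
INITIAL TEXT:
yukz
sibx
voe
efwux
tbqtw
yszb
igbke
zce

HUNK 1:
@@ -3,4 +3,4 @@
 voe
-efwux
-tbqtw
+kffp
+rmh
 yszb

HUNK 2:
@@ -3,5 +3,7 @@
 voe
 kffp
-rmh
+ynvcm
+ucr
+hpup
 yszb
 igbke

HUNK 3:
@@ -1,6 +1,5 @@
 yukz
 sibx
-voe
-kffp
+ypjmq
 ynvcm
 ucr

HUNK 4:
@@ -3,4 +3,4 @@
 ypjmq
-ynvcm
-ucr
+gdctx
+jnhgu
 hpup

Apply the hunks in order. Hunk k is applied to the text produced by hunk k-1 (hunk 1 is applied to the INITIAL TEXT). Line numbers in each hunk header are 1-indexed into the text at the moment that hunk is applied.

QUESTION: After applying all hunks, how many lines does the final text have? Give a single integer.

Answer: 9

Derivation:
Hunk 1: at line 3 remove [efwux,tbqtw] add [kffp,rmh] -> 8 lines: yukz sibx voe kffp rmh yszb igbke zce
Hunk 2: at line 3 remove [rmh] add [ynvcm,ucr,hpup] -> 10 lines: yukz sibx voe kffp ynvcm ucr hpup yszb igbke zce
Hunk 3: at line 1 remove [voe,kffp] add [ypjmq] -> 9 lines: yukz sibx ypjmq ynvcm ucr hpup yszb igbke zce
Hunk 4: at line 3 remove [ynvcm,ucr] add [gdctx,jnhgu] -> 9 lines: yukz sibx ypjmq gdctx jnhgu hpup yszb igbke zce
Final line count: 9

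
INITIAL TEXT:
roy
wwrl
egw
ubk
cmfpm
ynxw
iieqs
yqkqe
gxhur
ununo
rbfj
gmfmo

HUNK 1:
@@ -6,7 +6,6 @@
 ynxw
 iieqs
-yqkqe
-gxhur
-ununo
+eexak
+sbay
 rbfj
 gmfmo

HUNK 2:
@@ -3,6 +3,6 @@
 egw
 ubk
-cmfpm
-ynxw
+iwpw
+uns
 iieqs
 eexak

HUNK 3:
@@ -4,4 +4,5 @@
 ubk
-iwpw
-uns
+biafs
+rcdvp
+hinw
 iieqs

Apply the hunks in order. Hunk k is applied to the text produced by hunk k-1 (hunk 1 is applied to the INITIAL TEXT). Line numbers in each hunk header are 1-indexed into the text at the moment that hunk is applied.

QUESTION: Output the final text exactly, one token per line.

Answer: roy
wwrl
egw
ubk
biafs
rcdvp
hinw
iieqs
eexak
sbay
rbfj
gmfmo

Derivation:
Hunk 1: at line 6 remove [yqkqe,gxhur,ununo] add [eexak,sbay] -> 11 lines: roy wwrl egw ubk cmfpm ynxw iieqs eexak sbay rbfj gmfmo
Hunk 2: at line 3 remove [cmfpm,ynxw] add [iwpw,uns] -> 11 lines: roy wwrl egw ubk iwpw uns iieqs eexak sbay rbfj gmfmo
Hunk 3: at line 4 remove [iwpw,uns] add [biafs,rcdvp,hinw] -> 12 lines: roy wwrl egw ubk biafs rcdvp hinw iieqs eexak sbay rbfj gmfmo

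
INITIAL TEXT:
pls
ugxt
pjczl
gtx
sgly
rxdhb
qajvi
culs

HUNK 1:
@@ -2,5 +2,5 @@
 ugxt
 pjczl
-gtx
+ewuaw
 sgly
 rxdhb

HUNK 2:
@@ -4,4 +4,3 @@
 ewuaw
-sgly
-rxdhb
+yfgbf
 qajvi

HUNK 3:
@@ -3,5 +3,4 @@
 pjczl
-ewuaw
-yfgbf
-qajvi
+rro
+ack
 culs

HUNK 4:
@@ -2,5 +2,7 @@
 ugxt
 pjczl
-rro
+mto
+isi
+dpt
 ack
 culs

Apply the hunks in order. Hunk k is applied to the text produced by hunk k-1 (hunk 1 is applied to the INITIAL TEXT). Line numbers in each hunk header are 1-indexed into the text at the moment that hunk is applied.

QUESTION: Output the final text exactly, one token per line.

Hunk 1: at line 2 remove [gtx] add [ewuaw] -> 8 lines: pls ugxt pjczl ewuaw sgly rxdhb qajvi culs
Hunk 2: at line 4 remove [sgly,rxdhb] add [yfgbf] -> 7 lines: pls ugxt pjczl ewuaw yfgbf qajvi culs
Hunk 3: at line 3 remove [ewuaw,yfgbf,qajvi] add [rro,ack] -> 6 lines: pls ugxt pjczl rro ack culs
Hunk 4: at line 2 remove [rro] add [mto,isi,dpt] -> 8 lines: pls ugxt pjczl mto isi dpt ack culs

Answer: pls
ugxt
pjczl
mto
isi
dpt
ack
culs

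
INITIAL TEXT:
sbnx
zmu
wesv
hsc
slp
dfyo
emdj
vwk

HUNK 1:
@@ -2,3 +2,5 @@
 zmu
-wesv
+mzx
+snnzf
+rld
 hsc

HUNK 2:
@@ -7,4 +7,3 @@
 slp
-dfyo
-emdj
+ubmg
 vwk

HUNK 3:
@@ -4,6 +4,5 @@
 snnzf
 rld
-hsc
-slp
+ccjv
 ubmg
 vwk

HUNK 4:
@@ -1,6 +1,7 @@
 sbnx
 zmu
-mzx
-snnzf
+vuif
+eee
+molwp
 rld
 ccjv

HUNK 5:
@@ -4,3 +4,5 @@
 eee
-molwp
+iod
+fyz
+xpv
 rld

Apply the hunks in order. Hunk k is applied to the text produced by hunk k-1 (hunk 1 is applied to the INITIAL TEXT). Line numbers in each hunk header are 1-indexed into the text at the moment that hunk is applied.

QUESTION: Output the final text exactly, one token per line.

Answer: sbnx
zmu
vuif
eee
iod
fyz
xpv
rld
ccjv
ubmg
vwk

Derivation:
Hunk 1: at line 2 remove [wesv] add [mzx,snnzf,rld] -> 10 lines: sbnx zmu mzx snnzf rld hsc slp dfyo emdj vwk
Hunk 2: at line 7 remove [dfyo,emdj] add [ubmg] -> 9 lines: sbnx zmu mzx snnzf rld hsc slp ubmg vwk
Hunk 3: at line 4 remove [hsc,slp] add [ccjv] -> 8 lines: sbnx zmu mzx snnzf rld ccjv ubmg vwk
Hunk 4: at line 1 remove [mzx,snnzf] add [vuif,eee,molwp] -> 9 lines: sbnx zmu vuif eee molwp rld ccjv ubmg vwk
Hunk 5: at line 4 remove [molwp] add [iod,fyz,xpv] -> 11 lines: sbnx zmu vuif eee iod fyz xpv rld ccjv ubmg vwk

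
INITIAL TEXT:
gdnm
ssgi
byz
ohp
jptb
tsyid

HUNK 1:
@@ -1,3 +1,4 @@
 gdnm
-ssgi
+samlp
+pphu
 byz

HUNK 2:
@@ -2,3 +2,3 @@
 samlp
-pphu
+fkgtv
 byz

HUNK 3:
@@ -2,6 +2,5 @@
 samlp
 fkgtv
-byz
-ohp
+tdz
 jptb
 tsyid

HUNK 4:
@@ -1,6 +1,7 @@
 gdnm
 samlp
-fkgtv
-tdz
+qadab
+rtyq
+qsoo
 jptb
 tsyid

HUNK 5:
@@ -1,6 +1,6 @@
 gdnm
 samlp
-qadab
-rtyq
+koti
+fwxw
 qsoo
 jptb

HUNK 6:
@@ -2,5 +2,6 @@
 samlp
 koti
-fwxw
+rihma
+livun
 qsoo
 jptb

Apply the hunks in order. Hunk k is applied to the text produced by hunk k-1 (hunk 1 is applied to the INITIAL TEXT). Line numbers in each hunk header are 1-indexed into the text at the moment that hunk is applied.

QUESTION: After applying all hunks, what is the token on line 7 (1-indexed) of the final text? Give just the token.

Hunk 1: at line 1 remove [ssgi] add [samlp,pphu] -> 7 lines: gdnm samlp pphu byz ohp jptb tsyid
Hunk 2: at line 2 remove [pphu] add [fkgtv] -> 7 lines: gdnm samlp fkgtv byz ohp jptb tsyid
Hunk 3: at line 2 remove [byz,ohp] add [tdz] -> 6 lines: gdnm samlp fkgtv tdz jptb tsyid
Hunk 4: at line 1 remove [fkgtv,tdz] add [qadab,rtyq,qsoo] -> 7 lines: gdnm samlp qadab rtyq qsoo jptb tsyid
Hunk 5: at line 1 remove [qadab,rtyq] add [koti,fwxw] -> 7 lines: gdnm samlp koti fwxw qsoo jptb tsyid
Hunk 6: at line 2 remove [fwxw] add [rihma,livun] -> 8 lines: gdnm samlp koti rihma livun qsoo jptb tsyid
Final line 7: jptb

Answer: jptb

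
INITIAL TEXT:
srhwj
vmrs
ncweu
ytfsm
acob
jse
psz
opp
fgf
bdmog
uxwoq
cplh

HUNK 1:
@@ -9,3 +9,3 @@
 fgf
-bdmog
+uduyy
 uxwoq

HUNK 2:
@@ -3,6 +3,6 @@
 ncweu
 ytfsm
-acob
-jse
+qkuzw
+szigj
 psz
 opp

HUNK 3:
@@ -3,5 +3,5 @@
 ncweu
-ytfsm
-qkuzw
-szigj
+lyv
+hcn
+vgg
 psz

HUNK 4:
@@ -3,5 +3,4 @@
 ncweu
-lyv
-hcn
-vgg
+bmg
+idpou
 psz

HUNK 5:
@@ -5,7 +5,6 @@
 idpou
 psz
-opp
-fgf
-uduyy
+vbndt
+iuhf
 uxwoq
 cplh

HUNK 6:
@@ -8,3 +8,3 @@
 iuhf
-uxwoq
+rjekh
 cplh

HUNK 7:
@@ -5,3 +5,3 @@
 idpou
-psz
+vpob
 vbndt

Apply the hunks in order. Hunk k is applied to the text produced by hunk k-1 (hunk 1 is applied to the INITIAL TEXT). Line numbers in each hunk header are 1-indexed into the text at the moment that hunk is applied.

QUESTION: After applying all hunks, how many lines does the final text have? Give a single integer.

Answer: 10

Derivation:
Hunk 1: at line 9 remove [bdmog] add [uduyy] -> 12 lines: srhwj vmrs ncweu ytfsm acob jse psz opp fgf uduyy uxwoq cplh
Hunk 2: at line 3 remove [acob,jse] add [qkuzw,szigj] -> 12 lines: srhwj vmrs ncweu ytfsm qkuzw szigj psz opp fgf uduyy uxwoq cplh
Hunk 3: at line 3 remove [ytfsm,qkuzw,szigj] add [lyv,hcn,vgg] -> 12 lines: srhwj vmrs ncweu lyv hcn vgg psz opp fgf uduyy uxwoq cplh
Hunk 4: at line 3 remove [lyv,hcn,vgg] add [bmg,idpou] -> 11 lines: srhwj vmrs ncweu bmg idpou psz opp fgf uduyy uxwoq cplh
Hunk 5: at line 5 remove [opp,fgf,uduyy] add [vbndt,iuhf] -> 10 lines: srhwj vmrs ncweu bmg idpou psz vbndt iuhf uxwoq cplh
Hunk 6: at line 8 remove [uxwoq] add [rjekh] -> 10 lines: srhwj vmrs ncweu bmg idpou psz vbndt iuhf rjekh cplh
Hunk 7: at line 5 remove [psz] add [vpob] -> 10 lines: srhwj vmrs ncweu bmg idpou vpob vbndt iuhf rjekh cplh
Final line count: 10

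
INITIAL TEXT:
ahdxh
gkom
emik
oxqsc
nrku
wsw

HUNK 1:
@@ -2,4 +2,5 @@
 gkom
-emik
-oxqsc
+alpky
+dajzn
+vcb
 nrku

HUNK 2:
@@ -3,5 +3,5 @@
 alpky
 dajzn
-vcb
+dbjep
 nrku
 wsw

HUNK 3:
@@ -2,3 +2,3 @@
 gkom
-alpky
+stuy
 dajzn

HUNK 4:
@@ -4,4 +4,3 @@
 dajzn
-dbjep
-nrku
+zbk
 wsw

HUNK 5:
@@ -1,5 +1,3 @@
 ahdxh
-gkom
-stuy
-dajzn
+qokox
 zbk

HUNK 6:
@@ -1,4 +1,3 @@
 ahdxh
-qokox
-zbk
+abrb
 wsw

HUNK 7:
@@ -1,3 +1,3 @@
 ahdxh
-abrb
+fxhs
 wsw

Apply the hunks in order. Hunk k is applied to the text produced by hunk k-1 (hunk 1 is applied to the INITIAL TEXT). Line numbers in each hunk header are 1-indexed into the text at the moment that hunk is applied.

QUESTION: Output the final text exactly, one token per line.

Hunk 1: at line 2 remove [emik,oxqsc] add [alpky,dajzn,vcb] -> 7 lines: ahdxh gkom alpky dajzn vcb nrku wsw
Hunk 2: at line 3 remove [vcb] add [dbjep] -> 7 lines: ahdxh gkom alpky dajzn dbjep nrku wsw
Hunk 3: at line 2 remove [alpky] add [stuy] -> 7 lines: ahdxh gkom stuy dajzn dbjep nrku wsw
Hunk 4: at line 4 remove [dbjep,nrku] add [zbk] -> 6 lines: ahdxh gkom stuy dajzn zbk wsw
Hunk 5: at line 1 remove [gkom,stuy,dajzn] add [qokox] -> 4 lines: ahdxh qokox zbk wsw
Hunk 6: at line 1 remove [qokox,zbk] add [abrb] -> 3 lines: ahdxh abrb wsw
Hunk 7: at line 1 remove [abrb] add [fxhs] -> 3 lines: ahdxh fxhs wsw

Answer: ahdxh
fxhs
wsw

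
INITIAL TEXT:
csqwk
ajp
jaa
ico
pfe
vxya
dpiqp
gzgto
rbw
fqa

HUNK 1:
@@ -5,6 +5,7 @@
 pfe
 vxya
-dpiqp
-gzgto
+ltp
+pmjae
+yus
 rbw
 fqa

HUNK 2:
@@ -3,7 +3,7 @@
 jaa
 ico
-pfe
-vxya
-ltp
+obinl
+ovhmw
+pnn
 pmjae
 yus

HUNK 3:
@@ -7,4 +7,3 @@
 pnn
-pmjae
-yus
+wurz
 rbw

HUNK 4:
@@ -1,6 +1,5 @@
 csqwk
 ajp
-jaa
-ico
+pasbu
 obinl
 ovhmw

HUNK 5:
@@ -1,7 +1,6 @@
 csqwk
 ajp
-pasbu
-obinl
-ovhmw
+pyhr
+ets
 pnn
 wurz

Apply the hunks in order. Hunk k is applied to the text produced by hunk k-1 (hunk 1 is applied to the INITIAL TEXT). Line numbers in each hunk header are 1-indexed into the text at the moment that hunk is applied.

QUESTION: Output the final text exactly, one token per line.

Hunk 1: at line 5 remove [dpiqp,gzgto] add [ltp,pmjae,yus] -> 11 lines: csqwk ajp jaa ico pfe vxya ltp pmjae yus rbw fqa
Hunk 2: at line 3 remove [pfe,vxya,ltp] add [obinl,ovhmw,pnn] -> 11 lines: csqwk ajp jaa ico obinl ovhmw pnn pmjae yus rbw fqa
Hunk 3: at line 7 remove [pmjae,yus] add [wurz] -> 10 lines: csqwk ajp jaa ico obinl ovhmw pnn wurz rbw fqa
Hunk 4: at line 1 remove [jaa,ico] add [pasbu] -> 9 lines: csqwk ajp pasbu obinl ovhmw pnn wurz rbw fqa
Hunk 5: at line 1 remove [pasbu,obinl,ovhmw] add [pyhr,ets] -> 8 lines: csqwk ajp pyhr ets pnn wurz rbw fqa

Answer: csqwk
ajp
pyhr
ets
pnn
wurz
rbw
fqa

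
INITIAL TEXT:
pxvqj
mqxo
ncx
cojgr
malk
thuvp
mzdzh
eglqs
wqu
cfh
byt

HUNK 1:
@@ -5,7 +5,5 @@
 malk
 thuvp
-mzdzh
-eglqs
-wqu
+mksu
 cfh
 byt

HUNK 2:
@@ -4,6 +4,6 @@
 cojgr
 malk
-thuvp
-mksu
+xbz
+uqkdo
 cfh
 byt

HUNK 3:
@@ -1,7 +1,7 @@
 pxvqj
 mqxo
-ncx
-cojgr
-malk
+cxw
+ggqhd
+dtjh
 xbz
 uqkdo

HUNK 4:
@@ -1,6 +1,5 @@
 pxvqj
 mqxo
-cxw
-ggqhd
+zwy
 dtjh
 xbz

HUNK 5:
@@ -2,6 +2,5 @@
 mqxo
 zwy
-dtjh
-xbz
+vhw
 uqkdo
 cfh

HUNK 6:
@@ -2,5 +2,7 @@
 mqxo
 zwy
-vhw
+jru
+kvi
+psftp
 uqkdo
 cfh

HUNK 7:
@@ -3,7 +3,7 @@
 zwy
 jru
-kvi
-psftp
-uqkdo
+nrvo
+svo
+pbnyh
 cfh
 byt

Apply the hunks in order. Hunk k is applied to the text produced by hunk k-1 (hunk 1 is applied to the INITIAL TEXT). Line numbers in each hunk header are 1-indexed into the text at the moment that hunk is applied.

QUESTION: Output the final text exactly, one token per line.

Hunk 1: at line 5 remove [mzdzh,eglqs,wqu] add [mksu] -> 9 lines: pxvqj mqxo ncx cojgr malk thuvp mksu cfh byt
Hunk 2: at line 4 remove [thuvp,mksu] add [xbz,uqkdo] -> 9 lines: pxvqj mqxo ncx cojgr malk xbz uqkdo cfh byt
Hunk 3: at line 1 remove [ncx,cojgr,malk] add [cxw,ggqhd,dtjh] -> 9 lines: pxvqj mqxo cxw ggqhd dtjh xbz uqkdo cfh byt
Hunk 4: at line 1 remove [cxw,ggqhd] add [zwy] -> 8 lines: pxvqj mqxo zwy dtjh xbz uqkdo cfh byt
Hunk 5: at line 2 remove [dtjh,xbz] add [vhw] -> 7 lines: pxvqj mqxo zwy vhw uqkdo cfh byt
Hunk 6: at line 2 remove [vhw] add [jru,kvi,psftp] -> 9 lines: pxvqj mqxo zwy jru kvi psftp uqkdo cfh byt
Hunk 7: at line 3 remove [kvi,psftp,uqkdo] add [nrvo,svo,pbnyh] -> 9 lines: pxvqj mqxo zwy jru nrvo svo pbnyh cfh byt

Answer: pxvqj
mqxo
zwy
jru
nrvo
svo
pbnyh
cfh
byt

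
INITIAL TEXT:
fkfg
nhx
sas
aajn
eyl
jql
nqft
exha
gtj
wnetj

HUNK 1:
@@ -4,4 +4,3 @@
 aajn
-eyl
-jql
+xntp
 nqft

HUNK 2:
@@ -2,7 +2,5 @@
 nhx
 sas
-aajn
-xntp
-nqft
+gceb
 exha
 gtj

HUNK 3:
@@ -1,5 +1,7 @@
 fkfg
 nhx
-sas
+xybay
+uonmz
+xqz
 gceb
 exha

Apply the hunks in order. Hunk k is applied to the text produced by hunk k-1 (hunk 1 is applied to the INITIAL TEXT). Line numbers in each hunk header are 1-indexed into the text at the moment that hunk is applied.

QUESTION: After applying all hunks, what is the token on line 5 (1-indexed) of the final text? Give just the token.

Hunk 1: at line 4 remove [eyl,jql] add [xntp] -> 9 lines: fkfg nhx sas aajn xntp nqft exha gtj wnetj
Hunk 2: at line 2 remove [aajn,xntp,nqft] add [gceb] -> 7 lines: fkfg nhx sas gceb exha gtj wnetj
Hunk 3: at line 1 remove [sas] add [xybay,uonmz,xqz] -> 9 lines: fkfg nhx xybay uonmz xqz gceb exha gtj wnetj
Final line 5: xqz

Answer: xqz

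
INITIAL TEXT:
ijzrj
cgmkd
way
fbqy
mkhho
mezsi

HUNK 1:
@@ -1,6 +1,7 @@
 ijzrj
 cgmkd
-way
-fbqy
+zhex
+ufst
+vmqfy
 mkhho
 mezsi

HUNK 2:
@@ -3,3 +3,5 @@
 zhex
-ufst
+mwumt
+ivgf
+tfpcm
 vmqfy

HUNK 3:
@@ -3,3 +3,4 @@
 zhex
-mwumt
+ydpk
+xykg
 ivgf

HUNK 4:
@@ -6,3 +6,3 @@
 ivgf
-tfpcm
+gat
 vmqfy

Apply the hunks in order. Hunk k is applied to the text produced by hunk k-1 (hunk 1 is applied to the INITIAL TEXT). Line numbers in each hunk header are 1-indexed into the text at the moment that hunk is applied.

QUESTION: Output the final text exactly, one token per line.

Answer: ijzrj
cgmkd
zhex
ydpk
xykg
ivgf
gat
vmqfy
mkhho
mezsi

Derivation:
Hunk 1: at line 1 remove [way,fbqy] add [zhex,ufst,vmqfy] -> 7 lines: ijzrj cgmkd zhex ufst vmqfy mkhho mezsi
Hunk 2: at line 3 remove [ufst] add [mwumt,ivgf,tfpcm] -> 9 lines: ijzrj cgmkd zhex mwumt ivgf tfpcm vmqfy mkhho mezsi
Hunk 3: at line 3 remove [mwumt] add [ydpk,xykg] -> 10 lines: ijzrj cgmkd zhex ydpk xykg ivgf tfpcm vmqfy mkhho mezsi
Hunk 4: at line 6 remove [tfpcm] add [gat] -> 10 lines: ijzrj cgmkd zhex ydpk xykg ivgf gat vmqfy mkhho mezsi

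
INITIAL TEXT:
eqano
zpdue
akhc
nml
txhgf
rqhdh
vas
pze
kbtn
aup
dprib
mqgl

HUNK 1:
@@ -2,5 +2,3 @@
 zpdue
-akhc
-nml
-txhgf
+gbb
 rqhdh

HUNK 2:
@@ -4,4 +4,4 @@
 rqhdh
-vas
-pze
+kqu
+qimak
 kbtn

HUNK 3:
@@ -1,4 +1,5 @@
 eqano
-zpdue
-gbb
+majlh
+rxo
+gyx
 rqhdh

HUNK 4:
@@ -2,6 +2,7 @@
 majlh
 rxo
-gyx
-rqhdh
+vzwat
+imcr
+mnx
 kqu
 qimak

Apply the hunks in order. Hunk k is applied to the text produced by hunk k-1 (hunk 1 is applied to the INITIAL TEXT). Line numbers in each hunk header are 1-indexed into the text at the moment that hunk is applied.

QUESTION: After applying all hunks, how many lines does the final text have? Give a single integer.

Answer: 12

Derivation:
Hunk 1: at line 2 remove [akhc,nml,txhgf] add [gbb] -> 10 lines: eqano zpdue gbb rqhdh vas pze kbtn aup dprib mqgl
Hunk 2: at line 4 remove [vas,pze] add [kqu,qimak] -> 10 lines: eqano zpdue gbb rqhdh kqu qimak kbtn aup dprib mqgl
Hunk 3: at line 1 remove [zpdue,gbb] add [majlh,rxo,gyx] -> 11 lines: eqano majlh rxo gyx rqhdh kqu qimak kbtn aup dprib mqgl
Hunk 4: at line 2 remove [gyx,rqhdh] add [vzwat,imcr,mnx] -> 12 lines: eqano majlh rxo vzwat imcr mnx kqu qimak kbtn aup dprib mqgl
Final line count: 12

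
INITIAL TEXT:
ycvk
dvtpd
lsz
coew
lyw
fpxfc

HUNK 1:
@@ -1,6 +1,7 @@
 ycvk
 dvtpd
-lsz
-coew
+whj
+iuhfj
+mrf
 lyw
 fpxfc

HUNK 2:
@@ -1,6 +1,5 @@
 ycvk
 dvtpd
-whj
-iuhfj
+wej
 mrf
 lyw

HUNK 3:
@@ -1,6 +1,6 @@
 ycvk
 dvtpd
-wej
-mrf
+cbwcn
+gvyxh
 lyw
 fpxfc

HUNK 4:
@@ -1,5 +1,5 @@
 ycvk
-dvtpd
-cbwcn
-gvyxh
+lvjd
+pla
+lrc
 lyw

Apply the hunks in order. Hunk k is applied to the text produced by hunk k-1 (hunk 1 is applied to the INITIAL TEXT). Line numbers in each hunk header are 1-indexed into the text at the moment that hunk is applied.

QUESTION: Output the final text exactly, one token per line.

Hunk 1: at line 1 remove [lsz,coew] add [whj,iuhfj,mrf] -> 7 lines: ycvk dvtpd whj iuhfj mrf lyw fpxfc
Hunk 2: at line 1 remove [whj,iuhfj] add [wej] -> 6 lines: ycvk dvtpd wej mrf lyw fpxfc
Hunk 3: at line 1 remove [wej,mrf] add [cbwcn,gvyxh] -> 6 lines: ycvk dvtpd cbwcn gvyxh lyw fpxfc
Hunk 4: at line 1 remove [dvtpd,cbwcn,gvyxh] add [lvjd,pla,lrc] -> 6 lines: ycvk lvjd pla lrc lyw fpxfc

Answer: ycvk
lvjd
pla
lrc
lyw
fpxfc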